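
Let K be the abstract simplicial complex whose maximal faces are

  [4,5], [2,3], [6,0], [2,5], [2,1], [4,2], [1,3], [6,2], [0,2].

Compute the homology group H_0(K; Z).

Fix the vertex order 0 < 1 < 2 < 3 < 4 < 5 < 6 and write every simplex with vertices in increasing order. Then dim K = 1 and the simplices of K are:

  0-simplices (7): [0], [1], [2], [3], [4], [5], [6]
  1-simplices (9): [0,2], [0,6], [1,2], [1,3], [2,3], [2,4], [2,5], [2,6], [4,5]

giving chain groups C_0 ≅ Z^7, C_1 ≅ Z^9.

∂_1: C_1 → C_0 sends each edge [p,q] (with p < q) to q − p. For instance
  ∂[1,3] = [3] − [1].
As a 7×9 matrix over Z this has rank 6, with invariant factors (1,1,1,1,1,1).

Computing H_k = (kernel of ∂_k) / (image of ∂_{k+1}):

  H_0: rank C_0 − rank ∂_1 = 7 − 6 = 1, and the invariant factors of ∂_1 are all 1, so H_0 ≅ Z.

H_0 = Z.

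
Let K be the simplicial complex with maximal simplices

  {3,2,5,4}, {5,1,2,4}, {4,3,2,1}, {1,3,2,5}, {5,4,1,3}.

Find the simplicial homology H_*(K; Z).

Take the total order 1 < 2 < 3 < 4 < 5 on the vertex set. Then K (dimension 3) consists of the simplices:

  0-simplices (5): [1], [2], [3], [4], [5]
  1-simplices (10): [1,2], [1,3], [1,4], [1,5], [2,3], [2,4], [2,5], [3,4], [3,5], [4,5]
  2-simplices (10): [1,2,3], [1,2,4], [1,2,5], [1,3,4], [1,3,5], [1,4,5], [2,3,4], [2,3,5], [2,4,5], [3,4,5]
  3-simplices (5): [1,2,3,4], [1,2,3,5], [1,2,4,5], [1,3,4,5], [2,3,4,5]

so the chain groups are C_0 ≅ Z^5, C_1 ≅ Z^10, C_2 ≅ Z^10, C_3 ≅ Z^5.

The boundary map ∂_1: C_1 → C_0 is given by ∂[p,q] = [q] − [p].
This gives a 5×10 integer matrix of rank 4; reducing to Smith normal form yields diagonal entries (1,1,1,1).

∂_2: C_2 → C_1 sends each 2-simplex [p,q,r] to [q,r] − [p,r] + [p,q]. For instance
  ∂[3,4,5] = [4,5] − [3,5] + [3,4],
  ∂[1,4,5] = [4,5] − [1,5] + [1,4].
The resulting 10×10 matrix has rank 6, and its Smith normal form has invariant factors (1,1,1,1,1,1).

∂_3: C_3 → C_2 sends each 3-simplex σ to the alternating sum Σ_i (−1)^i (σ with its i-th vertex removed). For instance
  ∂[2,3,4,5] = [3,4,5] − [2,4,5] + [2,3,5] − [2,3,4],
  ∂[1,2,3,5] = [2,3,5] − [1,3,5] + [1,2,5] − [1,2,3].
This gives a 10×5 integer matrix of rank 4; reducing to Smith normal form yields diagonal entries (1,1,1,1).

Computing H_k = (kernel of ∂_k) / (image of ∂_{k+1}):

  H_0: rank C_0 − rank ∂_1 = 5 − 4 = 1, and the invariant factors of ∂_1 are all 1, so H_0 = Z.
  H_1: rank ker ∂_1 − rank ∂_2 = (10 − 4) − 6 = 0, and the invariant factors of ∂_2 are all 1, so H_1 = 0.
  H_2: rank ker ∂_2 − rank ∂_3 = (10 − 6) − 4 = 0, and the invariant factors of ∂_3 are all 1, so H_2 = 0.
  H_3: rank ker ∂_3 − rank ∂_4 = (5 − 4) − 0 = 1, and there is no ∂_4, so H_3 = Z.

As a check, the Euler characteristic is 5 − 10 + 10 − 5 = 0, which agrees with 1 − 0 + 0 − 1 = 0.

H_0 = Z,  H_1 = 0,  H_2 = 0,  H_3 = Z.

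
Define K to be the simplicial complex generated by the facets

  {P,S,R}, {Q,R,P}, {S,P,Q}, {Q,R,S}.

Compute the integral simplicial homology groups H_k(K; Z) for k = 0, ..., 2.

H_0 ≅ Z,  H_1 = 0,  H_2 ≅ Z.

Fix the vertex order P < Q < R < S and write every simplex with vertices in increasing order. Then dim K = 2 and the simplices of K are:

  0-simplices (4): P, Q, R, S
  1-simplices (6): PQ, PR, PS, QR, QS, RS
  2-simplices (4): PQR, PQS, PRS, QRS

giving chain groups C_0 ≅ Z^4, C_1 ≅ Z^6, C_2 ≅ Z^4.

Boundary ∂_1: C_1 → C_0 maps an edge to its endpoints' difference, ∂[p,q] = q − p. For instance
  ∂RS = S − R.
This gives a 4×6 integer matrix of rank 3; reducing to Smith normal form yields diagonal entries (1,1,1).

The boundary map ∂_2: C_2 → C_1 sends each 2-simplex [p,q,r] to [q,r] − [p,r] + [p,q]. For instance
  ∂PQS = QS − PS + PQ,
  ∂PRS = RS − PS + PR.
The 6×4 boundary matrix has rank 3 and Smith normal form diag(1,1,1).

Now H_k = ker ∂_k / im ∂_{k+1}, so:

  H_0: rank C_0 − rank ∂_1 = 4 − 3 = 1, and the invariant factors of ∂_1 are all 1, so H_0 ≅ Z.
  H_1: rank ker ∂_1 − rank ∂_2 = (6 − 3) − 3 = 0, and the invariant factors of ∂_2 are all 1, so H_1 ≅ 0.
  H_2: rank ker ∂_2 − rank ∂_3 = (4 − 3) − 0 = 1, and there is no ∂_3, so H_2 ≅ Z.

As a check, the Euler characteristic is 4 − 6 + 4 = 2, which agrees with 1 − 0 + 1 = 2.
(K is a triangulation of the 2-sphere S^2.)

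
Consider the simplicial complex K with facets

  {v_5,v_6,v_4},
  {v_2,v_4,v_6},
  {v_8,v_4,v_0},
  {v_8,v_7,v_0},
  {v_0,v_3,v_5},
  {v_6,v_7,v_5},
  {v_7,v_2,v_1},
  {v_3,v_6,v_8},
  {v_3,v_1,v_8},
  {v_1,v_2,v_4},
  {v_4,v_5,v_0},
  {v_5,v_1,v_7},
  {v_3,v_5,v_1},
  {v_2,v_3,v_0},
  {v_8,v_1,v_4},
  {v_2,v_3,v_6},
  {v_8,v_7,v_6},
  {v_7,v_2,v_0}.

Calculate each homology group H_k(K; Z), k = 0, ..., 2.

H_0 = Z,  H_1 = Z^2,  H_2 = Z.

K has 9 vertices, 27 edges, 18 triangles.
rank ∂_0 = 0, rank ∂_1 = 8 ⇒ b_0 = 9 − 0 − 8 = 1; all invariant factors of ∂_1 are 1 so no torsion. So H_0 ≅ Z.
rank ∂_1 = 8, rank ∂_2 = 17 ⇒ b_1 = 27 − 8 − 17 = 2; all invariant factors of ∂_2 are 1 so no torsion. So H_1 ≅ Z^2.
rank ∂_2 = 17, rank ∂_3 = 0 ⇒ b_2 = 18 − 17 − 0 = 1. So H_2 ≅ Z.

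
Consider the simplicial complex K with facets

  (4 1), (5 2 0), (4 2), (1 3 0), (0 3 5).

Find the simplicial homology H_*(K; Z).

We work with the vertex ordering 0 < 1 < 2 < 3 < 4 < 5. The simplices of K, each written with vertices in increasing order, are:

  0-simplices (6): [0], [1], [2], [3], [4], [5]
  1-simplices (9): [0,1], [0,2], [0,3], [0,5], [1,3], [1,4], [2,4], [2,5], [3,5]
  2-simplices (3): [0,1,3], [0,2,5], [0,3,5]

Hence C_0 ≅ Z^6, C_1 ≅ Z^9, C_2 ≅ Z^3.

∂_1: C_1 → C_0 is given by ∂[p,q] = [q] − [p].
The 6×9 boundary matrix has rank 5 and Smith normal form diag(1,1,1,1,1).

The boundary map ∂_2: C_2 → C_1 acts by ∂[p,q,r] = [q,r] − [p,r] + [p,q]. For instance
  ∂[0,2,5] = [2,5] − [0,5] + [0,2],
  ∂[0,1,3] = [1,3] − [0,3] + [0,1].
The 9×3 boundary matrix has rank 3 and Smith normal form diag(1,1,1).

Reading off H_k = ker ∂_k / im ∂_{k+1}:

  H_0: rank C_0 − rank ∂_1 = 6 − 5 = 1, and the invariant factors of ∂_1 are all 1, so H_0 = Z.
  H_1: rank ker ∂_1 − rank ∂_2 = (9 − 5) − 3 = 1, and the invariant factors of ∂_2 are all 1, so H_1 = Z.
  H_2: rank ker ∂_2 − rank ∂_3 = (3 − 3) − 0 = 0, and there is no ∂_3, so H_2 = 0.

As a check, the Euler characteristic is 6 − 9 + 3 = 0, which agrees with 1 − 1 + 0 = 0.

H_0 = Z,  H_1 = Z,  H_2 = 0.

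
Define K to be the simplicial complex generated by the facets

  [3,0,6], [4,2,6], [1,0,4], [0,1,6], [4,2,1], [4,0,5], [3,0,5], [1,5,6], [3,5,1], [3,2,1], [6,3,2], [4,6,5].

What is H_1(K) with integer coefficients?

H_1 = Z/2Z.

Fix the vertex order 0 < 1 < 2 < 3 < 4 < 5 < 6 and write every simplex with vertices in increasing order. Then dim K = 2 and the simplices of K are:

  0-simplices (7): [0], [1], [2], [3], [4], [5], [6]
  1-simplices (18): [0,1], [0,3], [0,4], [0,5], [0,6], [1,2], [1,3], [1,4], [1,5], [1,6], [2,3], [2,4], [2,6], [3,5], [3,6], [4,5], [4,6], [5,6]
  2-simplices (12): [0,1,4], [0,1,6], [0,3,5], [0,3,6], [0,4,5], [1,2,3], [1,2,4], [1,3,5], [1,5,6], [2,3,6], [2,4,6], [4,5,6]

Hence C_0 ≅ Z^7, C_1 ≅ Z^18, C_2 ≅ Z^12.

∂_1: C_1 → C_0 sends each edge [p,q] (with p < q) to q − p. For instance
  ∂[0,1] = [1] − [0].
As a 7×18 matrix over Z this has rank 6, with invariant factors (1,1,1,1,1,1).

Boundary ∂_2: C_2 → C_1 acts by ∂[p,q,r] = [q,r] − [p,r] + [p,q]. For instance
  ∂[0,1,6] = [1,6] − [0,6] + [0,1],
  ∂[2,3,6] = [3,6] − [2,6] + [2,3].
As a 18×12 matrix over Z this has rank 12, with invariant factors (1,1,1,1,1,1,1,1,1,1,1,2).

Computing H_k = (kernel of ∂_k) / (image of ∂_{k+1}):

  H_1: rank ker ∂_1 − rank ∂_2 = (18 − 6) − 12 = 0, and ∂_2 has invariant factor 2 > 1, so H_1 = Z/2Z.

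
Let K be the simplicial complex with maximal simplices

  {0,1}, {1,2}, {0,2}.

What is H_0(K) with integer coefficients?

Order the vertices as 0 < 1 < 2. Listing each simplex with vertices in this order, K has dimension 1 with simplices:

  0-simplices (3): [0], [1], [2]
  1-simplices (3): [0,1], [0,2], [1,2]

Hence C_0 ≅ Z^3, C_1 ≅ Z^3.

The boundary map ∂_1: C_1 → C_0 maps an edge to its endpoints' difference, ∂[p,q] = q − p. For instance
  ∂[1,2] = [2] − [1].
This gives a 3×3 integer matrix of rank 2; reducing to Smith normal form yields diagonal entries (1,1).

From H_k ≅ ker(∂_k) / im(∂_{k+1}) we obtain:

  H_0: rank C_0 − rank ∂_1 = 3 − 2 = 1, and the invariant factors of ∂_1 are all 1, so H_0 ≅ Z.

H_0 ≅ Z.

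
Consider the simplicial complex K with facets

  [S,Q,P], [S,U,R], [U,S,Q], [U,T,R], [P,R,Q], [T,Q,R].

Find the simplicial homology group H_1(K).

Order the vertices as P < Q < R < S < T < U. Listing each simplex with vertices in this order, K has dimension 2 with simplices:

  0-simplices (6): P, Q, R, S, T, U
  1-simplices (12): PQ, PR, PS, QR, QS, QT, QU, RS, RT, RU, SU, TU
  2-simplices (6): PQR, PQS, QRT, QSU, RSU, RTU

Hence C_0 ≅ Z^6, C_1 ≅ Z^12, C_2 ≅ Z^6.

Boundary ∂_1: C_1 → C_0 is given by ∂[p,q] = [q] − [p]. For instance
  ∂TU = U − T.
The 6×12 boundary matrix has rank 5 and Smith normal form diag(1,1,1,1,1).

Boundary ∂_2: C_2 → C_1 acts by ∂[p,q,r] = [q,r] − [p,r] + [p,q]. For instance
  ∂PQR = QR − PR + PQ,
  ∂RSU = SU − RU + RS.
The resulting 12×6 matrix has rank 6, and its Smith normal form has invariant factors (1,1,1,1,1,1).

Computing H_k = (kernel of ∂_k) / (image of ∂_{k+1}):

  H_1: rank ker ∂_1 − rank ∂_2 = (12 − 5) − 6 = 1, and the invariant factors of ∂_2 are all 1, so H_1 ≅ Z.

H_1 = Z.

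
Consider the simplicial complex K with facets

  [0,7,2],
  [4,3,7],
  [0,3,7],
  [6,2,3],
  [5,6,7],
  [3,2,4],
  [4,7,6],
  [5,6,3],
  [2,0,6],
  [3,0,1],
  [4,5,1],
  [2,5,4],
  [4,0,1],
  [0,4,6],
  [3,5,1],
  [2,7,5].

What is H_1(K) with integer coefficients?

H_1 ≅ Z^2.

We work with the vertex ordering 0 < 1 < 2 < 3 < 4 < 5 < 6 < 7. The simplices of K, each written with vertices in increasing order, are:

  0-simplices (8): [0], [1], [2], [3], [4], [5], [6], [7]
  1-simplices (24): (24 of them)
  2-simplices (16): [0,1,3], [0,1,4], [0,2,6], [0,2,7], [0,3,7], [0,4,6], [1,3,5], [1,4,5], [2,3,4], [2,3,6], [2,4,5], [2,5,7], [3,4,7], [3,5,6], [4,6,7], [5,6,7]

Hence C_0 ≅ Z^8, C_1 ≅ Z^24, C_2 ≅ Z^16.

The boundary map ∂_1: C_1 → C_0 is given by ∂[p,q] = [q] − [p].
This gives a 8×24 integer matrix of rank 7; reducing to Smith normal form yields diagonal entries (1,1,1,1,1,1,1).

The boundary map ∂_2: C_2 → C_1 sends each 2-simplex [p,q,r] to [q,r] − [p,r] + [p,q]. For instance
  ∂[0,2,6] = [2,6] − [0,6] + [0,2],
  ∂[1,3,5] = [3,5] − [1,5] + [1,3].
This gives a 24×16 integer matrix of rank 15; reducing to Smith normal form yields diagonal entries (1,1,1,1,1,1,1,1,1,1,1,1,1,1,1).

Reading off H_k = ker ∂_k / im ∂_{k+1}:

  H_1: rank ker ∂_1 − rank ∂_2 = (24 − 7) − 15 = 2, and the invariant factors of ∂_2 are all 1, so H_1 = Z^2.

(K is a triangulation of the torus T^2.)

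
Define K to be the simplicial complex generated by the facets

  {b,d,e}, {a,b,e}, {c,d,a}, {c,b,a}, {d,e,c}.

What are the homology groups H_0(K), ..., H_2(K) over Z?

Take the total order a < b < c < d < e on the vertex set. Then K (dimension 2) consists of the simplices:

  0-simplices (5): a, b, c, d, e
  1-simplices (10): ab, ac, ad, ae, bc, bd, be, cd, ce, de
  2-simplices (5): abc, abe, acd, bde, cde

Hence C_0 ≅ Z^5, C_1 ≅ Z^10, C_2 ≅ Z^5.

∂_1: C_1 → C_0 is given by ∂[p,q] = [q] − [p]. For instance
  ∂ce = e − c.
This gives a 5×10 integer matrix of rank 4; reducing to Smith normal form yields diagonal entries (1,1,1,1).

The boundary map ∂_2: C_2 → C_1 maps a triangle to the signed sum of its edges. For instance
  ∂acd = cd − ad + ac,
  ∂abc = bc − ac + ab.
This gives a 10×5 integer matrix of rank 5; reducing to Smith normal form yields diagonal entries (1,1,1,1,1).

Now H_k = ker ∂_k / im ∂_{k+1}, so:

  H_0: rank C_0 − rank ∂_1 = 5 − 4 = 1, and the invariant factors of ∂_1 are all 1, so H_0 ≅ Z.
  H_1: rank ker ∂_1 − rank ∂_2 = (10 − 4) − 5 = 1, and the invariant factors of ∂_2 are all 1, so H_1 ≅ Z.
  H_2: rank ker ∂_2 − rank ∂_3 = (5 − 5) − 0 = 0, and there is no ∂_3, so H_2 ≅ 0.

H_0 = Z,  H_1 = Z,  H_2 = 0.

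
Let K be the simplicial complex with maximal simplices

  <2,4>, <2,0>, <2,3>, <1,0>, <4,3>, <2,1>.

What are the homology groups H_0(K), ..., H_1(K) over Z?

Take the total order 0 < 1 < 2 < 3 < 4 on the vertex set. Then K (dimension 1) consists of the simplices:

  0-simplices (5): [0], [1], [2], [3], [4]
  1-simplices (6): [0,1], [0,2], [1,2], [2,3], [2,4], [3,4]

Hence C_0 ≅ Z^5, C_1 ≅ Z^6.

The boundary map ∂_1: C_1 → C_0 is given by ∂[p,q] = [q] − [p]. For instance
  ∂[2,4] = [4] − [2].
The 5×6 boundary matrix has rank 4 and Smith normal form diag(1,1,1,1).

From H_k ≅ ker(∂_k) / im(∂_{k+1}) we obtain:

  H_0: rank C_0 − rank ∂_1 = 5 − 4 = 1, and the invariant factors of ∂_1 are all 1, so H_0 ≅ Z.
  H_1: rank ker ∂_1 − rank ∂_2 = (6 − 4) − 0 = 2, and there is no ∂_2, so H_1 ≅ Z^2.

As a check, the Euler characteristic is 5 − 6 = -1, which agrees with 1 − 2 = -1.
(K is a triangulation of a wedge of 2 circles.)

H_0 ≅ Z,  H_1 ≅ Z^2.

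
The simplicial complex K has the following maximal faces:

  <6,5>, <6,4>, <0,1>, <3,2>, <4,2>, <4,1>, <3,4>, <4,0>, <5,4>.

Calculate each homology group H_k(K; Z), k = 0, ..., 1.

Take the total order 0 < 1 < 2 < 3 < 4 < 5 < 6 on the vertex set. Then K (dimension 1) consists of the simplices:

  0-simplices (7): [0], [1], [2], [3], [4], [5], [6]
  1-simplices (9): [0,1], [0,4], [1,4], [2,3], [2,4], [3,4], [4,5], [4,6], [5,6]

so the chain groups are C_0 ≅ Z^7, C_1 ≅ Z^9.

The boundary map ∂_1: C_1 → C_0 sends each edge [p,q] (with p < q) to q − p.
The 7×9 boundary matrix has rank 6 and Smith normal form diag(1,1,1,1,1,1).

From H_k ≅ ker(∂_k) / im(∂_{k+1}) we obtain:

  H_0: rank C_0 − rank ∂_1 = 7 − 6 = 1, and the invariant factors of ∂_1 are all 1, so H_0 = Z.
  H_1: rank ker ∂_1 − rank ∂_2 = (9 − 6) − 0 = 3, and there is no ∂_2, so H_1 = Z^3.

As a check, the Euler characteristic is 7 − 9 = -2, which agrees with 1 − 3 = -2.
(K is a triangulation of a wedge of 3 circles.)

H_0 = Z,  H_1 = Z^3.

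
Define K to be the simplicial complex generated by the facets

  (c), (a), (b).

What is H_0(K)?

We work with the vertex ordering a < b < c. The simplices of K, each written with vertices in increasing order, are:

  0-simplices (3): a, b, c

giving chain groups C_0 ≅ Z^3.

From H_k ≅ ker(∂_k) / im(∂_{k+1}) we obtain:

  H_0: rank C_0 − rank ∂_1 = 3 − 0 = 3, and there is no ∂_1, so H_0 = Z^3.

(K is a triangulation of a set of 3 points.)

H_0 = Z^3.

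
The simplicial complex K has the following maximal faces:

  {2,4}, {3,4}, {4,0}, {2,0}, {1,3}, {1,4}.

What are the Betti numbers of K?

b_0 = 1, b_1 = 2.

Order the vertices as 0 < 1 < 2 < 3 < 4. Listing each simplex with vertices in this order, K has dimension 1 with simplices:

  0-simplices (5): [0], [1], [2], [3], [4]
  1-simplices (6): [0,2], [0,4], [1,3], [1,4], [2,4], [3,4]

so the chain groups are C_0 ≅ Z^5, C_1 ≅ Z^6.

Boundary ∂_1: C_1 → C_0 maps an edge to its endpoints' difference, ∂[p,q] = q − p. For instance
  ∂[0,4] = [4] − [0].
The 5×6 boundary matrix has rank 4 and Smith normal form diag(1,1,1,1).

Computing H_k = (kernel of ∂_k) / (image of ∂_{k+1}):

  H_0: rank C_0 − rank ∂_1 = 5 − 4 = 1, and the invariant factors of ∂_1 are all 1, so H_0 ≅ Z.
  H_1: rank ker ∂_1 − rank ∂_2 = (6 − 4) − 0 = 2, and there is no ∂_2, so H_1 ≅ Z^2.

As a check, the Euler characteristic is 5 − 6 = -1, which agrees with 1 − 2 = -1.
(K is a triangulation of a wedge of 2 circles.)

Hence the Betti numbers are b_0 = 1, b_1 = 2.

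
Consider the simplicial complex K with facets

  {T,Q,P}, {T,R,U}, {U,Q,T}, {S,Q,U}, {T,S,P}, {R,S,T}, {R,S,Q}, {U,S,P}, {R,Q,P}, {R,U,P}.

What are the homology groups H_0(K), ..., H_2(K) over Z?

H_0 = Z,  H_1 = Z/2,  H_2 = 0.

Fix the vertex order P < Q < R < S < T < U and write every simplex with vertices in increasing order. Then dim K = 2 and the simplices of K are:

  0-simplices (6): P, Q, R, S, T, U
  1-simplices (15): PQ, PR, PS, PT, PU, QR, QS, QT, QU, RS, RT, RU, ST, SU, TU
  2-simplices (10): PQR, PQT, PRU, PST, PSU, QRS, QSU, QTU, RST, RTU

Hence C_0 ≅ Z^6, C_1 ≅ Z^15, C_2 ≅ Z^10.

The boundary map ∂_1: C_1 → C_0 sends each edge [p,q] (with p < q) to q − p.
The 6×15 boundary matrix has rank 5 and Smith normal form diag(1,1,1,1,1).

Boundary ∂_2: C_2 → C_1 acts by ∂[p,q,r] = [q,r] − [p,r] + [p,q]. For instance
  ∂PST = ST − PT + PS,
  ∂PQR = QR − PR + PQ.
The resulting 15×10 matrix has rank 10, and its Smith normal form has invariant factors (1,1,1,1,1,1,1,1,1,2).

Reading off H_k = ker ∂_k / im ∂_{k+1}:

  H_0: rank C_0 − rank ∂_1 = 6 − 5 = 1, and the invariant factors of ∂_1 are all 1, so H_0 ≅ Z.
  H_1: rank ker ∂_1 − rank ∂_2 = (15 − 5) − 10 = 0, and ∂_2 has invariant factor 2 > 1, so H_1 ≅ Z/2.
  H_2: rank ker ∂_2 − rank ∂_3 = (10 − 10) − 0 = 0, and there is no ∂_3, so H_2 ≅ 0.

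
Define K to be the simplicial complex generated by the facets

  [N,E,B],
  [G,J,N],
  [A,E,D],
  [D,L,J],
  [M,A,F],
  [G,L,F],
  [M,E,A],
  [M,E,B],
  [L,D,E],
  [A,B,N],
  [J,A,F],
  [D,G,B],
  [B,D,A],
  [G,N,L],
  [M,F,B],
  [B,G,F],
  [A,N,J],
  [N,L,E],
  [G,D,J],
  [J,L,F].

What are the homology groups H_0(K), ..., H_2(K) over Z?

We work with the vertex ordering A < B < D < E < F < G < J < L < M < N. The simplices of K, each written with vertices in increasing order, are:

  0-simplices (10): A, B, D, E, F, G, J, L, M, N
  1-simplices (30): AB, AD, AE, AF, AJ, AM, AN, BD, BE, BF, BG, BM, BN, DE, DG, DJ, DL, EL, EM, EN, FG, FJ, FL, FM, GJ, GL, GN, JL, JN, LN
  2-simplices (20): ABD, ABN, ADE, AEM, AFJ, AFM, AJN, BDG, BEM, BEN, BFG, BFM, DEL, DGJ, DJL, ELN, FGL, FJL, GJN, GLN

giving chain groups C_0 ≅ Z^10, C_1 ≅ Z^30, C_2 ≅ Z^20.

∂_1: C_1 → C_0 sends each edge [p,q] (with p < q) to q − p.
As a 10×30 matrix over Z this has rank 9, with invariant factors (1,1,1,1,1,1,1,1,1).

Boundary ∂_2: C_2 → C_1 sends each 2-simplex [p,q,r] to [q,r] − [p,r] + [p,q]. For instance
  ∂FJL = JL − FL + FJ,
  ∂ADE = DE − AE + AD.
As a 30×20 matrix over Z this has rank 20, with invariant factors (1,1,1,1,1,1,1,1,1,1,1,1,1,1,1,1,1,1,1,2).

Now H_k = ker ∂_k / im ∂_{k+1}, so:

  H_0: rank C_0 − rank ∂_1 = 10 − 9 = 1, and the invariant factors of ∂_1 are all 1, so H_0 ≅ Z.
  H_1: rank ker ∂_1 − rank ∂_2 = (30 − 9) − 20 = 1, and ∂_2 has invariant factor 2 > 1, so H_1 ≅ Z ⊕ Z/2Z.
  H_2: rank ker ∂_2 − rank ∂_3 = (20 − 20) − 0 = 0, and there is no ∂_3, so H_2 ≅ 0.

H_0 = Z,  H_1 = Z ⊕ Z/2Z,  H_2 = 0.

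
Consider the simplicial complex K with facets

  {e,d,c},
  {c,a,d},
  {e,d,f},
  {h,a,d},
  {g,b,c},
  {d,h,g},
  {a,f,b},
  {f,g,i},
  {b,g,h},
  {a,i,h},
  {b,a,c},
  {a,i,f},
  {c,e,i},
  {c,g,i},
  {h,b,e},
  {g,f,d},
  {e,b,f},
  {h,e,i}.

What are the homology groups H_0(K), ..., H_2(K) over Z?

H_0 ≅ Z,  H_1 ≅ Z^2,  H_2 ≅ Z.

K has 9 vertices, 27 edges, 18 triangles.
rank ∂_0 = 0, rank ∂_1 = 8 ⇒ b_0 = 9 − 0 − 8 = 1; all invariant factors of ∂_1 are 1 so no torsion. So H_0 ≅ Z.
rank ∂_1 = 8, rank ∂_2 = 17 ⇒ b_1 = 27 − 8 − 17 = 2; all invariant factors of ∂_2 are 1 so no torsion. So H_1 ≅ Z^2.
rank ∂_2 = 17, rank ∂_3 = 0 ⇒ b_2 = 18 − 17 − 0 = 1. So H_2 ≅ Z.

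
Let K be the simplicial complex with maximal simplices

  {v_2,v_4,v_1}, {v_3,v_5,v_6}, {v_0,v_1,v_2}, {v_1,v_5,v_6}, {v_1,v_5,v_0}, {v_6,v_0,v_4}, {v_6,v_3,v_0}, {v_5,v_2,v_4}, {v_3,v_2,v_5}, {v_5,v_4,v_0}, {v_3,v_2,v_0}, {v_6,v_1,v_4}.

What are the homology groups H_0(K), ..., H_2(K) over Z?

H_0 = Z,  H_1 = Z/2,  H_2 = 0.

Take the total order v_0 < v_1 < v_2 < v_3 < v_4 < v_5 < v_6 on the vertex set. Then K (dimension 2) consists of the simplices:

  0-simplices (7): [v_0], [v_1], [v_2], [v_3], [v_4], [v_5], [v_6]
  1-simplices (18): (18 of them)
  2-simplices (12): (12 of them)

giving chain groups C_0 ≅ Z^7, C_1 ≅ Z^18, C_2 ≅ Z^12.

∂_1: C_1 → C_0 is given by ∂[p,q] = [q] − [p]. For instance
  ∂[v_4,v_5] = [v_5] − [v_4].
As a 7×18 matrix over Z this has rank 6, with invariant factors (1,1,1,1,1,1).

The boundary map ∂_2: C_2 → C_1 acts by ∂[p,q,r] = [q,r] − [p,r] + [p,q]. For instance
  ∂[v_0,v_2,v_3] = [v_2,v_3] − [v_0,v_3] + [v_0,v_2],
  ∂[v_1,v_5,v_6] = [v_5,v_6] − [v_1,v_6] + [v_1,v_5].
The resulting 18×12 matrix has rank 12, and its Smith normal form has invariant factors (1,1,1,1,1,1,1,1,1,1,1,2).

From H_k ≅ ker(∂_k) / im(∂_{k+1}) we obtain:

  H_0: rank C_0 − rank ∂_1 = 7 − 6 = 1, and the invariant factors of ∂_1 are all 1, so H_0 = Z.
  H_1: rank ker ∂_1 − rank ∂_2 = (18 − 6) − 12 = 0, and ∂_2 has invariant factor 2 > 1, so H_1 = Z/2.
  H_2: rank ker ∂_2 − rank ∂_3 = (12 − 12) − 0 = 0, and there is no ∂_3, so H_2 = 0.

(K is a triangulation of the real projective plane RP^2.)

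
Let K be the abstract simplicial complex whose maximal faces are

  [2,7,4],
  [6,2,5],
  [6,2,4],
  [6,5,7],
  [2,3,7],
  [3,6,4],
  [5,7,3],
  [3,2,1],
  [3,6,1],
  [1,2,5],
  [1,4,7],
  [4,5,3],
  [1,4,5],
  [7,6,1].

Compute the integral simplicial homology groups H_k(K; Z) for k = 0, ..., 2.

H_0 = Z,  H_1 = Z^2,  H_2 = Z.

Fix the vertex order 1 < 2 < 3 < 4 < 5 < 6 < 7 and write every simplex with vertices in increasing order. Then dim K = 2 and the simplices of K are:

  0-simplices (7): [1], [2], [3], [4], [5], [6], [7]
  1-simplices (21): [1,2], [1,3], [1,4], [1,5], [1,6], [1,7], [2,3], [2,4], [2,5], [2,6], [2,7], [3,4], [3,5], [3,6], [3,7], [4,5], [4,6], [4,7], [5,6], [5,7], [6,7]
  2-simplices (14): [1,2,3], [1,2,5], [1,3,6], [1,4,5], [1,4,7], [1,6,7], [2,3,7], [2,4,6], [2,4,7], [2,5,6], [3,4,5], [3,4,6], [3,5,7], [5,6,7]

Hence C_0 ≅ Z^7, C_1 ≅ Z^21, C_2 ≅ Z^14.

∂_1: C_1 → C_0 sends each edge [p,q] (with p < q) to q − p. For instance
  ∂[1,4] = [4] − [1].
The 7×21 boundary matrix has rank 6 and Smith normal form diag(1,1,1,1,1,1).

∂_2: C_2 → C_1 acts by ∂[p,q,r] = [q,r] − [p,r] + [p,q]. For instance
  ∂[2,3,7] = [3,7] − [2,7] + [2,3],
  ∂[1,4,7] = [4,7] − [1,7] + [1,4].
The 21×14 boundary matrix has rank 13 and Smith normal form diag(1,1,1,1,1,1,1,1,1,1,1,1,1).

Now H_k = ker ∂_k / im ∂_{k+1}, so:

  H_0: rank C_0 − rank ∂_1 = 7 − 6 = 1, and the invariant factors of ∂_1 are all 1, so H_0 = Z.
  H_1: rank ker ∂_1 − rank ∂_2 = (21 − 6) − 13 = 2, and the invariant factors of ∂_2 are all 1, so H_1 = Z^2.
  H_2: rank ker ∂_2 − rank ∂_3 = (14 − 13) − 0 = 1, and there is no ∂_3, so H_2 = Z.

As a check, the Euler characteristic is 7 − 21 + 14 = 0, which agrees with 1 − 2 + 1 = 0.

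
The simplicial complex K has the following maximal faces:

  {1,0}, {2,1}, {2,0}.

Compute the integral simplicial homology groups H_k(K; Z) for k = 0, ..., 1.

H_0 = Z,  H_1 = Z.

Fix the vertex order 0 < 1 < 2 and write every simplex with vertices in increasing order. Then dim K = 1 and the simplices of K are:

  0-simplices (3): [0], [1], [2]
  1-simplices (3): [0,1], [0,2], [1,2]

so the chain groups are C_0 ≅ Z^3, C_1 ≅ Z^3.

Boundary ∂_1: C_1 → C_0 maps an edge to its endpoints' difference, ∂[p,q] = q − p. For instance
  ∂[0,2] = [2] − [0].
As a 3×3 matrix over Z this has rank 2, with invariant factors (1,1).

Reading off H_k = ker ∂_k / im ∂_{k+1}:

  H_0: rank C_0 − rank ∂_1 = 3 − 2 = 1, and the invariant factors of ∂_1 are all 1, so H_0 = Z.
  H_1: rank ker ∂_1 − rank ∂_2 = (3 − 2) − 0 = 1, and there is no ∂_2, so H_1 = Z.

(K is a triangulation of the circle S^1.)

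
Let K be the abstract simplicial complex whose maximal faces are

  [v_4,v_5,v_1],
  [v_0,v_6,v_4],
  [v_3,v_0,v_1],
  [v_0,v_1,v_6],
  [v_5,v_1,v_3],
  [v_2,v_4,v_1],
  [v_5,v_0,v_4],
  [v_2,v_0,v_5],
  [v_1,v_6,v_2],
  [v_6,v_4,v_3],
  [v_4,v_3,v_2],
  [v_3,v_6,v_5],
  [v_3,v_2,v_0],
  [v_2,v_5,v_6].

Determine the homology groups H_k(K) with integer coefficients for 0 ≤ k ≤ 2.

Take the total order v_0 < v_1 < v_2 < v_3 < v_4 < v_5 < v_6 on the vertex set. Then K (dimension 2) consists of the simplices:

  0-simplices (7): [v_0], [v_1], [v_2], [v_3], [v_4], [v_5], [v_6]
  1-simplices (21): (21 of them)
  2-simplices (14): (14 of them)

Hence C_0 ≅ Z^7, C_1 ≅ Z^21, C_2 ≅ Z^14.

Boundary ∂_1: C_1 → C_0 is given by ∂[p,q] = [q] − [p]. For instance
  ∂[v_2,v_6] = [v_6] − [v_2].
The resulting 7×21 matrix has rank 6, and its Smith normal form has invariant factors (1,1,1,1,1,1).

∂_2: C_2 → C_1 sends each 2-simplex [p,q,r] to [q,r] − [p,r] + [p,q]. For instance
  ∂[v_1,v_2,v_4] = [v_2,v_4] − [v_1,v_4] + [v_1,v_2],
  ∂[v_1,v_4,v_5] = [v_4,v_5] − [v_1,v_5] + [v_1,v_4].
This gives a 21×14 integer matrix of rank 13; reducing to Smith normal form yields diagonal entries (1,1,1,1,1,1,1,1,1,1,1,1,1).

Reading off H_k = ker ∂_k / im ∂_{k+1}:

  H_0: rank C_0 − rank ∂_1 = 7 − 6 = 1, and the invariant factors of ∂_1 are all 1, so H_0 = Z.
  H_1: rank ker ∂_1 − rank ∂_2 = (21 − 6) − 13 = 2, and the invariant factors of ∂_2 are all 1, so H_1 = Z^2.
  H_2: rank ker ∂_2 − rank ∂_3 = (14 − 13) − 0 = 1, and there is no ∂_3, so H_2 = Z.

H_0 ≅ Z,  H_1 ≅ Z^2,  H_2 ≅ Z.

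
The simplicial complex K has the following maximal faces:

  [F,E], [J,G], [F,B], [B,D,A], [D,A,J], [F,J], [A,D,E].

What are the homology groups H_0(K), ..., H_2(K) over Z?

We work with the vertex ordering A < B < D < E < F < G < J. The simplices of K, each written with vertices in increasing order, are:

  0-simplices (7): A, B, D, E, F, G, J
  1-simplices (11): AB, AD, AE, AJ, BD, BF, DE, DJ, EF, FJ, GJ
  2-simplices (3): ABD, ADE, ADJ

Hence C_0 ≅ Z^7, C_1 ≅ Z^11, C_2 ≅ Z^3.

The boundary map ∂_1: C_1 → C_0 is given by ∂[p,q] = [q] − [p]. For instance
  ∂DJ = J − D.
As a 7×11 matrix over Z this has rank 6, with invariant factors (1,1,1,1,1,1).

∂_2: C_2 → C_1 acts by ∂[p,q,r] = [q,r] − [p,r] + [p,q]. For instance
  ∂ABD = BD − AD + AB,
  ∂ADJ = DJ − AJ + AD.
This gives a 11×3 integer matrix of rank 3; reducing to Smith normal form yields diagonal entries (1,1,1).

From H_k ≅ ker(∂_k) / im(∂_{k+1}) we obtain:

  H_0: rank C_0 − rank ∂_1 = 7 − 6 = 1, and the invariant factors of ∂_1 are all 1, so H_0 ≅ Z.
  H_1: rank ker ∂_1 − rank ∂_2 = (11 − 6) − 3 = 2, and the invariant factors of ∂_2 are all 1, so H_1 ≅ Z^2.
  H_2: rank ker ∂_2 − rank ∂_3 = (3 − 3) − 0 = 0, and there is no ∂_3, so H_2 ≅ 0.

As a check, the Euler characteristic is 7 − 11 + 3 = -1, which agrees with 1 − 2 + 0 = -1.

H_0 = Z,  H_1 = Z^2,  H_2 = 0.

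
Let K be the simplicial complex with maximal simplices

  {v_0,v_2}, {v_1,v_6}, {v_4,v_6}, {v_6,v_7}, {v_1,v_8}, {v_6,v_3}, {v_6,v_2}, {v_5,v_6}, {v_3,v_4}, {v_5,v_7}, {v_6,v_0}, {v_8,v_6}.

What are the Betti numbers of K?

b_0 = 1, b_1 = 4.

Fix the vertex order v_0 < v_1 < v_2 < v_3 < v_4 < v_5 < v_6 < v_7 < v_8 and write every simplex with vertices in increasing order. Then dim K = 1 and the simplices of K are:

  0-simplices (9): [v_0], [v_1], [v_2], [v_3], [v_4], [v_5], [v_6], [v_7], [v_8]
  1-simplices (12): [v_0,v_2], [v_0,v_6], [v_1,v_6], [v_1,v_8], [v_2,v_6], [v_3,v_4], [v_3,v_6], [v_4,v_6], [v_5,v_6], [v_5,v_7], [v_6,v_7], [v_6,v_8]

so the chain groups are C_0 ≅ Z^9, C_1 ≅ Z^12.

The boundary map ∂_1: C_1 → C_0 maps an edge to its endpoints' difference, ∂[p,q] = q − p. For instance
  ∂[v_0,v_6] = [v_6] − [v_0].
As a 9×12 matrix over Z this has rank 8, with invariant factors (1,1,1,1,1,1,1,1).

Now H_k = ker ∂_k / im ∂_{k+1}, so:

  H_0: rank C_0 − rank ∂_1 = 9 − 8 = 1, and the invariant factors of ∂_1 are all 1, so H_0 ≅ Z.
  H_1: rank ker ∂_1 − rank ∂_2 = (12 − 8) − 0 = 4, and there is no ∂_2, so H_1 ≅ Z^4.

Hence the Betti numbers are b_0 = 1, b_1 = 4.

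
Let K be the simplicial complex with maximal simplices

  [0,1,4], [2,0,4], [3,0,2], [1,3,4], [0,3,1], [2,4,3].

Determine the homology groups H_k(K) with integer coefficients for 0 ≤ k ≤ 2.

Order the vertices as 0 < 1 < 2 < 3 < 4. Listing each simplex with vertices in this order, K has dimension 2 with simplices:

  0-simplices (5): [0], [1], [2], [3], [4]
  1-simplices (9): [0,1], [0,2], [0,3], [0,4], [1,3], [1,4], [2,3], [2,4], [3,4]
  2-simplices (6): [0,1,3], [0,1,4], [0,2,3], [0,2,4], [1,3,4], [2,3,4]

giving chain groups C_0 ≅ Z^5, C_1 ≅ Z^9, C_2 ≅ Z^6.

The boundary map ∂_1: C_1 → C_0 is given by ∂[p,q] = [q] − [p]. For instance
  ∂[0,4] = [4] − [0].
As a 5×9 matrix over Z this has rank 4, with invariant factors (1,1,1,1).

Boundary ∂_2: C_2 → C_1 acts by ∂[p,q,r] = [q,r] − [p,r] + [p,q]. For instance
  ∂[1,3,4] = [3,4] − [1,4] + [1,3],
  ∂[0,1,4] = [1,4] − [0,4] + [0,1].
This gives a 9×6 integer matrix of rank 5; reducing to Smith normal form yields diagonal entries (1,1,1,1,1).

Now H_k = ker ∂_k / im ∂_{k+1}, so:

  H_0: rank C_0 − rank ∂_1 = 5 − 4 = 1, and the invariant factors of ∂_1 are all 1, so H_0 = Z.
  H_1: rank ker ∂_1 − rank ∂_2 = (9 − 4) − 5 = 0, and the invariant factors of ∂_2 are all 1, so H_1 = 0.
  H_2: rank ker ∂_2 − rank ∂_3 = (6 − 5) − 0 = 1, and there is no ∂_3, so H_2 = Z.

(K is a triangulation of the 2-sphere S^2.)

H_0 ≅ Z,  H_1 = 0,  H_2 ≅ Z.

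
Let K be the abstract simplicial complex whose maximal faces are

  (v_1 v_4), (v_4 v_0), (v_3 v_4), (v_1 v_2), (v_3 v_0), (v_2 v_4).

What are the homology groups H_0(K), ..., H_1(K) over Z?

Take the total order v_0 < v_1 < v_2 < v_3 < v_4 on the vertex set. Then K (dimension 1) consists of the simplices:

  0-simplices (5): [v_0], [v_1], [v_2], [v_3], [v_4]
  1-simplices (6): [v_0,v_3], [v_0,v_4], [v_1,v_2], [v_1,v_4], [v_2,v_4], [v_3,v_4]

giving chain groups C_0 ≅ Z^5, C_1 ≅ Z^6.

Boundary ∂_1: C_1 → C_0 is given by ∂[p,q] = [q] − [p].
This gives a 5×6 integer matrix of rank 4; reducing to Smith normal form yields diagonal entries (1,1,1,1).

Now H_k = ker ∂_k / im ∂_{k+1}, so:

  H_0: rank C_0 − rank ∂_1 = 5 − 4 = 1, and the invariant factors of ∂_1 are all 1, so H_0 ≅ Z.
  H_1: rank ker ∂_1 − rank ∂_2 = (6 − 4) − 0 = 2, and there is no ∂_2, so H_1 ≅ Z^2.

As a check, the Euler characteristic is 5 − 6 = -1, which agrees with 1 − 2 = -1.

H_0 ≅ Z,  H_1 ≅ Z^2.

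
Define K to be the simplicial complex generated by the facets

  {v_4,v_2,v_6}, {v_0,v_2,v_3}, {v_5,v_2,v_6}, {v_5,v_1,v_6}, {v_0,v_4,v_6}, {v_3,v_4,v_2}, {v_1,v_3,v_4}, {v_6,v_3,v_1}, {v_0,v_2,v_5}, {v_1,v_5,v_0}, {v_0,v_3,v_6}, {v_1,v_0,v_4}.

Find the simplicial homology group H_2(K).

We work with the vertex ordering v_0 < v_1 < v_2 < v_3 < v_4 < v_5 < v_6. The simplices of K, each written with vertices in increasing order, are:

  0-simplices (7): [v_0], [v_1], [v_2], [v_3], [v_4], [v_5], [v_6]
  1-simplices (18): (18 of them)
  2-simplices (12): (12 of them)

giving chain groups C_0 ≅ Z^7, C_1 ≅ Z^18, C_2 ≅ Z^12.

∂_1: C_1 → C_0 maps an edge to its endpoints' difference, ∂[p,q] = q − p.
The 7×18 boundary matrix has rank 6 and Smith normal form diag(1,1,1,1,1,1).

The boundary map ∂_2: C_2 → C_1 sends each 2-simplex [p,q,r] to [q,r] − [p,r] + [p,q]. For instance
  ∂[v_2,v_3,v_4] = [v_3,v_4] − [v_2,v_4] + [v_2,v_3],
  ∂[v_0,v_3,v_6] = [v_3,v_6] − [v_0,v_6] + [v_0,v_3].
The resulting 18×12 matrix has rank 12, and its Smith normal form has invariant factors (1,1,1,1,1,1,1,1,1,1,1,2).

Computing H_k = (kernel of ∂_k) / (image of ∂_{k+1}):

  H_2: rank ker ∂_2 − rank ∂_3 = (12 − 12) − 0 = 0, and there is no ∂_3, so H_2 ≅ 0.

(K is a triangulation of the real projective plane RP^2.)

H_2 = 0.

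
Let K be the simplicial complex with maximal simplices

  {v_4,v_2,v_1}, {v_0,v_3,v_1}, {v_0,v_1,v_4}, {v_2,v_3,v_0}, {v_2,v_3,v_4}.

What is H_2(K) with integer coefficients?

We work with the vertex ordering v_0 < v_1 < v_2 < v_3 < v_4. The simplices of K, each written with vertices in increasing order, are:

  0-simplices (5): [v_0], [v_1], [v_2], [v_3], [v_4]
  1-simplices (10): [v_0,v_1], [v_0,v_2], [v_0,v_3], [v_0,v_4], [v_1,v_2], [v_1,v_3], [v_1,v_4], [v_2,v_3], [v_2,v_4], [v_3,v_4]
  2-simplices (5): [v_0,v_1,v_3], [v_0,v_1,v_4], [v_0,v_2,v_3], [v_1,v_2,v_4], [v_2,v_3,v_4]

giving chain groups C_0 ≅ Z^5, C_1 ≅ Z^10, C_2 ≅ Z^5.

The boundary map ∂_1: C_1 → C_0 sends each edge [p,q] (with p < q) to q − p.
The resulting 5×10 matrix has rank 4, and its Smith normal form has invariant factors (1,1,1,1).

The boundary map ∂_2: C_2 → C_1 maps a triangle to the signed sum of its edges. For instance
  ∂[v_2,v_3,v_4] = [v_3,v_4] − [v_2,v_4] + [v_2,v_3],
  ∂[v_0,v_1,v_4] = [v_1,v_4] − [v_0,v_4] + [v_0,v_1].
The 10×5 boundary matrix has rank 5 and Smith normal form diag(1,1,1,1,1).

From H_k ≅ ker(∂_k) / im(∂_{k+1}) we obtain:

  H_2: rank ker ∂_2 − rank ∂_3 = (5 − 5) − 0 = 0, and there is no ∂_3, so H_2 = 0.

(K is a triangulation of the Möbius band.)

H_2 ≅ 0.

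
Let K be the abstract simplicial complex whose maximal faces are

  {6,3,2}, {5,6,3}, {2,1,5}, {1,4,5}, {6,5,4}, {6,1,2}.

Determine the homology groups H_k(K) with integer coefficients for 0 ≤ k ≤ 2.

H_0 = Z,  H_1 = Z,  H_2 = 0.

Fix the vertex order 1 < 2 < 3 < 4 < 5 < 6 and write every simplex with vertices in increasing order. Then dim K = 2 and the simplices of K are:

  0-simplices (6): [1], [2], [3], [4], [5], [6]
  1-simplices (12): [1,2], [1,4], [1,5], [1,6], [2,3], [2,5], [2,6], [3,5], [3,6], [4,5], [4,6], [5,6]
  2-simplices (6): [1,2,5], [1,2,6], [1,4,5], [2,3,6], [3,5,6], [4,5,6]

so the chain groups are C_0 ≅ Z^6, C_1 ≅ Z^12, C_2 ≅ Z^6.

∂_1: C_1 → C_0 maps an edge to its endpoints' difference, ∂[p,q] = q − p. For instance
  ∂[4,6] = [6] − [4].
The 6×12 boundary matrix has rank 5 and Smith normal form diag(1,1,1,1,1).

Boundary ∂_2: C_2 → C_1 acts by ∂[p,q,r] = [q,r] − [p,r] + [p,q]. For instance
  ∂[2,3,6] = [3,6] − [2,6] + [2,3],
  ∂[1,4,5] = [4,5] − [1,5] + [1,4].
This gives a 12×6 integer matrix of rank 6; reducing to Smith normal form yields diagonal entries (1,1,1,1,1,1).

From H_k ≅ ker(∂_k) / im(∂_{k+1}) we obtain:

  H_0: rank C_0 − rank ∂_1 = 6 − 5 = 1, and the invariant factors of ∂_1 are all 1, so H_0 = Z.
  H_1: rank ker ∂_1 − rank ∂_2 = (12 − 5) − 6 = 1, and the invariant factors of ∂_2 are all 1, so H_1 = Z.
  H_2: rank ker ∂_2 − rank ∂_3 = (6 − 6) − 0 = 0, and there is no ∂_3, so H_2 = 0.

As a check, the Euler characteristic is 6 − 12 + 6 = 0, which agrees with 1 − 1 + 0 = 0.
(K is a triangulation of the cylinder S^1 x I.)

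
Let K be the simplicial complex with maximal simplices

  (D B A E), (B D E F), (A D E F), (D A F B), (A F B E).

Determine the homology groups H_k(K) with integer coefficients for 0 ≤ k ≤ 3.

Order the vertices as A < B < D < E < F. Listing each simplex with vertices in this order, K has dimension 3 with simplices:

  0-simplices (5): A, B, D, E, F
  1-simplices (10): AB, AD, AE, AF, BD, BE, BF, DE, DF, EF
  2-simplices (10): ABD, ABE, ABF, ADE, ADF, AEF, BDE, BDF, BEF, DEF
  3-simplices (5): ABDE, ABDF, ABEF, ADEF, BDEF

so the chain groups are C_0 ≅ Z^5, C_1 ≅ Z^10, C_2 ≅ Z^10, C_3 ≅ Z^5.

∂_1: C_1 → C_0 maps an edge to its endpoints' difference, ∂[p,q] = q − p. For instance
  ∂BE = E − B.
The 5×10 boundary matrix has rank 4 and Smith normal form diag(1,1,1,1).

Boundary ∂_2: C_2 → C_1 sends each 2-simplex [p,q,r] to [q,r] − [p,r] + [p,q]. For instance
  ∂DEF = EF − DF + DE,
  ∂ABE = BE − AE + AB.
The 10×10 boundary matrix has rank 6 and Smith normal form diag(1,1,1,1,1,1).

Boundary ∂_3: C_3 → C_2 sends each 3-simplex σ to the alternating sum Σ_i (−1)^i (σ with its i-th vertex removed). For instance
  ∂ABDF = BDF − ADF + ABF − ABD,
  ∂ABDE = BDE − ADE + ABE − ABD.
As a 10×5 matrix over Z this has rank 4, with invariant factors (1,1,1,1).

Now H_k = ker ∂_k / im ∂_{k+1}, so:

  H_0: rank C_0 − rank ∂_1 = 5 − 4 = 1, and the invariant factors of ∂_1 are all 1, so H_0 ≅ Z.
  H_1: rank ker ∂_1 − rank ∂_2 = (10 − 4) − 6 = 0, and the invariant factors of ∂_2 are all 1, so H_1 ≅ 0.
  H_2: rank ker ∂_2 − rank ∂_3 = (10 − 6) − 4 = 0, and the invariant factors of ∂_3 are all 1, so H_2 ≅ 0.
  H_3: rank ker ∂_3 − rank ∂_4 = (5 − 4) − 0 = 1, and there is no ∂_4, so H_3 ≅ Z.

(K is a triangulation of the 3-sphere S^3.)

H_0 ≅ Z,  H_1 = 0,  H_2 = 0,  H_3 ≅ Z.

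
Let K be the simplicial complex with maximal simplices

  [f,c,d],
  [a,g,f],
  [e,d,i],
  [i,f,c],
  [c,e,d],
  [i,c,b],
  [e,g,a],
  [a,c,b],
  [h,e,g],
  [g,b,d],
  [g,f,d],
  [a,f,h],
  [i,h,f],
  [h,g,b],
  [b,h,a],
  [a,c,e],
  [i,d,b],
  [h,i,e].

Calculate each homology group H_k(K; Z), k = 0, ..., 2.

H_0 ≅ Z,  H_1 ≅ Z × Z/2,  H_2 = 0.

We work with the vertex ordering a < b < c < d < e < f < g < h < i. The simplices of K, each written with vertices in increasing order, are:

  0-simplices (9): a, b, c, d, e, f, g, h, i
  1-simplices (27): ab, ac, ae, af, ag, ah, bc, bd, bg, bh, bi, cd, ce, cf, ci, de, df, dg, di, eg, eh, ei, fg, fh, fi, gh, hi
  2-simplices (18): abc, abh, ace, aeg, afg, afh, bci, bdg, bdi, bgh, cde, cdf, cfi, dei, dfg, egh, ehi, fhi

Hence C_0 ≅ Z^9, C_1 ≅ Z^27, C_2 ≅ Z^18.

∂_1: C_1 → C_0 maps an edge to its endpoints' difference, ∂[p,q] = q − p. For instance
  ∂af = f − a.
As a 9×27 matrix over Z this has rank 8, with invariant factors (1,1,1,1,1,1,1,1).

Boundary ∂_2: C_2 → C_1 acts by ∂[p,q,r] = [q,r] − [p,r] + [p,q]. For instance
  ∂ace = ce − ae + ac,
  ∂bdi = di − bi + bd.
The resulting 27×18 matrix has rank 18, and its Smith normal form has invariant factors (1,1,1,1,1,1,1,1,1,1,1,1,1,1,1,1,1,2).

From H_k ≅ ker(∂_k) / im(∂_{k+1}) we obtain:

  H_0: rank C_0 − rank ∂_1 = 9 − 8 = 1, and the invariant factors of ∂_1 are all 1, so H_0 = Z.
  H_1: rank ker ∂_1 − rank ∂_2 = (27 − 8) − 18 = 1, and ∂_2 has invariant factor 2 > 1, so H_1 = Z × Z/2.
  H_2: rank ker ∂_2 − rank ∂_3 = (18 − 18) − 0 = 0, and there is no ∂_3, so H_2 = 0.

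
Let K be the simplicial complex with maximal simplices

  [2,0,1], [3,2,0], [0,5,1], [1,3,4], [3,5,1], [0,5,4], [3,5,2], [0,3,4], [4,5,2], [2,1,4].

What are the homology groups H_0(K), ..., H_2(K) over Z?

We work with the vertex ordering 0 < 1 < 2 < 3 < 4 < 5. The simplices of K, each written with vertices in increasing order, are:

  0-simplices (6): [0], [1], [2], [3], [4], [5]
  1-simplices (15): [0,1], [0,2], [0,3], [0,4], [0,5], [1,2], [1,3], [1,4], [1,5], [2,3], [2,4], [2,5], [3,4], [3,5], [4,5]
  2-simplices (10): [0,1,2], [0,1,5], [0,2,3], [0,3,4], [0,4,5], [1,2,4], [1,3,4], [1,3,5], [2,3,5], [2,4,5]

Hence C_0 ≅ Z^6, C_1 ≅ Z^15, C_2 ≅ Z^10.

∂_1: C_1 → C_0 maps an edge to its endpoints' difference, ∂[p,q] = q − p.
This gives a 6×15 integer matrix of rank 5; reducing to Smith normal form yields diagonal entries (1,1,1,1,1).

The boundary map ∂_2: C_2 → C_1 maps a triangle to the signed sum of its edges. For instance
  ∂[2,4,5] = [4,5] − [2,5] + [2,4],
  ∂[0,1,2] = [1,2] − [0,2] + [0,1].
The resulting 15×10 matrix has rank 10, and its Smith normal form has invariant factors (1,1,1,1,1,1,1,1,1,2).

Computing H_k = (kernel of ∂_k) / (image of ∂_{k+1}):

  H_0: rank C_0 − rank ∂_1 = 6 − 5 = 1, and the invariant factors of ∂_1 are all 1, so H_0 = Z.
  H_1: rank ker ∂_1 − rank ∂_2 = (15 − 5) − 10 = 0, and ∂_2 has invariant factor 2 > 1, so H_1 = Z/2.
  H_2: rank ker ∂_2 − rank ∂_3 = (10 − 10) − 0 = 0, and there is no ∂_3, so H_2 = 0.

H_0 = Z,  H_1 = Z/2,  H_2 = 0.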